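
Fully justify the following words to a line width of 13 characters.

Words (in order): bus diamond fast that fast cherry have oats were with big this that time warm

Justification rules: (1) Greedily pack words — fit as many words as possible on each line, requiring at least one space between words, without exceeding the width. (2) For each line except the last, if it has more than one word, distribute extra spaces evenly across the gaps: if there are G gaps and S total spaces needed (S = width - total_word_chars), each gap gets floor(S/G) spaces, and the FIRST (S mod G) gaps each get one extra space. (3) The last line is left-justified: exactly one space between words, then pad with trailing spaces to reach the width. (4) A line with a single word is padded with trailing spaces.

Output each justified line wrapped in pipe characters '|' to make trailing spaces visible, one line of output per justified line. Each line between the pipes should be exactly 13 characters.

Line 1: ['bus', 'diamond'] (min_width=11, slack=2)
Line 2: ['fast', 'that'] (min_width=9, slack=4)
Line 3: ['fast', 'cherry'] (min_width=11, slack=2)
Line 4: ['have', 'oats'] (min_width=9, slack=4)
Line 5: ['were', 'with', 'big'] (min_width=13, slack=0)
Line 6: ['this', 'that'] (min_width=9, slack=4)
Line 7: ['time', 'warm'] (min_width=9, slack=4)

Answer: |bus   diamond|
|fast     that|
|fast   cherry|
|have     oats|
|were with big|
|this     that|
|time warm    |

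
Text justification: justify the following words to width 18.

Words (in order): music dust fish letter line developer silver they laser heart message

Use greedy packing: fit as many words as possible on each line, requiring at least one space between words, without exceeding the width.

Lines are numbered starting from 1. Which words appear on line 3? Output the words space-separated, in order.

Line 1: ['music', 'dust', 'fish'] (min_width=15, slack=3)
Line 2: ['letter', 'line'] (min_width=11, slack=7)
Line 3: ['developer', 'silver'] (min_width=16, slack=2)
Line 4: ['they', 'laser', 'heart'] (min_width=16, slack=2)
Line 5: ['message'] (min_width=7, slack=11)

Answer: developer silver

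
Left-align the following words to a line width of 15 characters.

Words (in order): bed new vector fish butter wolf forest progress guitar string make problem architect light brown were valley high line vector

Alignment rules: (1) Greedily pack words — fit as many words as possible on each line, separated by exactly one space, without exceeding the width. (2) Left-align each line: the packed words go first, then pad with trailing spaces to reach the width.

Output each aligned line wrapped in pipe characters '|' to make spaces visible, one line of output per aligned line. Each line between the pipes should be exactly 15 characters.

Answer: |bed new vector |
|fish butter    |
|wolf forest    |
|progress guitar|
|string make    |
|problem        |
|architect light|
|brown were     |
|valley high    |
|line vector    |

Derivation:
Line 1: ['bed', 'new', 'vector'] (min_width=14, slack=1)
Line 2: ['fish', 'butter'] (min_width=11, slack=4)
Line 3: ['wolf', 'forest'] (min_width=11, slack=4)
Line 4: ['progress', 'guitar'] (min_width=15, slack=0)
Line 5: ['string', 'make'] (min_width=11, slack=4)
Line 6: ['problem'] (min_width=7, slack=8)
Line 7: ['architect', 'light'] (min_width=15, slack=0)
Line 8: ['brown', 'were'] (min_width=10, slack=5)
Line 9: ['valley', 'high'] (min_width=11, slack=4)
Line 10: ['line', 'vector'] (min_width=11, slack=4)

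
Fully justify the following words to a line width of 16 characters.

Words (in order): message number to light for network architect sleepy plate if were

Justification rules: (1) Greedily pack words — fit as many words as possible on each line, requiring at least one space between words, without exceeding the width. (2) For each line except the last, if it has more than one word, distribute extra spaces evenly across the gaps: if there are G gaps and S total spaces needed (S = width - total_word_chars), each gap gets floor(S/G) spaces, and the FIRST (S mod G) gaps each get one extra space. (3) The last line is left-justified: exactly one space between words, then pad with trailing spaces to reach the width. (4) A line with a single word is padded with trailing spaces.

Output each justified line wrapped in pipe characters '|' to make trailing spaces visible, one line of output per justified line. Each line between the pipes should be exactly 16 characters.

Answer: |message   number|
|to   light   for|
|network         |
|architect sleepy|
|plate if were   |

Derivation:
Line 1: ['message', 'number'] (min_width=14, slack=2)
Line 2: ['to', 'light', 'for'] (min_width=12, slack=4)
Line 3: ['network'] (min_width=7, slack=9)
Line 4: ['architect', 'sleepy'] (min_width=16, slack=0)
Line 5: ['plate', 'if', 'were'] (min_width=13, slack=3)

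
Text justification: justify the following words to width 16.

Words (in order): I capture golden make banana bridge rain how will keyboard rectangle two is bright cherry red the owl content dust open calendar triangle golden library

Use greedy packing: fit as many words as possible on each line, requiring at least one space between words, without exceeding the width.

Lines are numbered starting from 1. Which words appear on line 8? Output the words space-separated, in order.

Line 1: ['I', 'capture', 'golden'] (min_width=16, slack=0)
Line 2: ['make', 'banana'] (min_width=11, slack=5)
Line 3: ['bridge', 'rain', 'how'] (min_width=15, slack=1)
Line 4: ['will', 'keyboard'] (min_width=13, slack=3)
Line 5: ['rectangle', 'two', 'is'] (min_width=16, slack=0)
Line 6: ['bright', 'cherry'] (min_width=13, slack=3)
Line 7: ['red', 'the', 'owl'] (min_width=11, slack=5)
Line 8: ['content', 'dust'] (min_width=12, slack=4)
Line 9: ['open', 'calendar'] (min_width=13, slack=3)
Line 10: ['triangle', 'golden'] (min_width=15, slack=1)
Line 11: ['library'] (min_width=7, slack=9)

Answer: content dust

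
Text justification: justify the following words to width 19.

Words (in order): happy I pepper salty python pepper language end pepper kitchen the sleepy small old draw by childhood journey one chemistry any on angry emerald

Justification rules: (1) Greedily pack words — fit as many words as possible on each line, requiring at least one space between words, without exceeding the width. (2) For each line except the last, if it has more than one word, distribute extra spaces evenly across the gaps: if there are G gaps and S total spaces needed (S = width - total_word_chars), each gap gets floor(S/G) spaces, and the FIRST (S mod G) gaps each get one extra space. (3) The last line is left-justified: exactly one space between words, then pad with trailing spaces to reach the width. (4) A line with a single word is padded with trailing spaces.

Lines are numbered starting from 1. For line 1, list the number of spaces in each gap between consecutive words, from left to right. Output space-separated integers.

Answer: 4 3

Derivation:
Line 1: ['happy', 'I', 'pepper'] (min_width=14, slack=5)
Line 2: ['salty', 'python', 'pepper'] (min_width=19, slack=0)
Line 3: ['language', 'end', 'pepper'] (min_width=19, slack=0)
Line 4: ['kitchen', 'the', 'sleepy'] (min_width=18, slack=1)
Line 5: ['small', 'old', 'draw', 'by'] (min_width=17, slack=2)
Line 6: ['childhood', 'journey'] (min_width=17, slack=2)
Line 7: ['one', 'chemistry', 'any'] (min_width=17, slack=2)
Line 8: ['on', 'angry', 'emerald'] (min_width=16, slack=3)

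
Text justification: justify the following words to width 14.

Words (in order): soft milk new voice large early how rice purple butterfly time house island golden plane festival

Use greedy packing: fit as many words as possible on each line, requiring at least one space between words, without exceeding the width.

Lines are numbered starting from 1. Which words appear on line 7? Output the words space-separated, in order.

Line 1: ['soft', 'milk', 'new'] (min_width=13, slack=1)
Line 2: ['voice', 'large'] (min_width=11, slack=3)
Line 3: ['early', 'how', 'rice'] (min_width=14, slack=0)
Line 4: ['purple'] (min_width=6, slack=8)
Line 5: ['butterfly', 'time'] (min_width=14, slack=0)
Line 6: ['house', 'island'] (min_width=12, slack=2)
Line 7: ['golden', 'plane'] (min_width=12, slack=2)
Line 8: ['festival'] (min_width=8, slack=6)

Answer: golden plane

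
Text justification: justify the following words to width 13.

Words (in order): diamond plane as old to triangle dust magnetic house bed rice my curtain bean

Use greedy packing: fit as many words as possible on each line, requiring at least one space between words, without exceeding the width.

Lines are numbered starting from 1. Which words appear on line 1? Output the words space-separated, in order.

Answer: diamond plane

Derivation:
Line 1: ['diamond', 'plane'] (min_width=13, slack=0)
Line 2: ['as', 'old', 'to'] (min_width=9, slack=4)
Line 3: ['triangle', 'dust'] (min_width=13, slack=0)
Line 4: ['magnetic'] (min_width=8, slack=5)
Line 5: ['house', 'bed'] (min_width=9, slack=4)
Line 6: ['rice', 'my'] (min_width=7, slack=6)
Line 7: ['curtain', 'bean'] (min_width=12, slack=1)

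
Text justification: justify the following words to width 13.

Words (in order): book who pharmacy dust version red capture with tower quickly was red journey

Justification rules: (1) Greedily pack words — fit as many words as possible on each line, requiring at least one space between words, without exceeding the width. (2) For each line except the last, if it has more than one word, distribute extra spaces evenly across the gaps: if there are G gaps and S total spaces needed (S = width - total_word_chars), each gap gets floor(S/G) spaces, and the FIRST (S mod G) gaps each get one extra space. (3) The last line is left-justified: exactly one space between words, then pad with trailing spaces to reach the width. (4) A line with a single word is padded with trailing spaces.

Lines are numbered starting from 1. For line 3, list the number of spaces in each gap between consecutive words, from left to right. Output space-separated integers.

Answer: 3

Derivation:
Line 1: ['book', 'who'] (min_width=8, slack=5)
Line 2: ['pharmacy', 'dust'] (min_width=13, slack=0)
Line 3: ['version', 'red'] (min_width=11, slack=2)
Line 4: ['capture', 'with'] (min_width=12, slack=1)
Line 5: ['tower', 'quickly'] (min_width=13, slack=0)
Line 6: ['was', 'red'] (min_width=7, slack=6)
Line 7: ['journey'] (min_width=7, slack=6)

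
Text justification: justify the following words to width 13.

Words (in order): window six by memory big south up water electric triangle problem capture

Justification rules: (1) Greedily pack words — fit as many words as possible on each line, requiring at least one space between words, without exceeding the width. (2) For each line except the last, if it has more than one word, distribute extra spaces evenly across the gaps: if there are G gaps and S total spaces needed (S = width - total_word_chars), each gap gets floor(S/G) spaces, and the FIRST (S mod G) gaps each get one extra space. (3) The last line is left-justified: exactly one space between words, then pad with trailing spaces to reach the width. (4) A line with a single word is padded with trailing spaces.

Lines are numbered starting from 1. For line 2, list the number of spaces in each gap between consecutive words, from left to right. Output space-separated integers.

Answer: 4

Derivation:
Line 1: ['window', 'six', 'by'] (min_width=13, slack=0)
Line 2: ['memory', 'big'] (min_width=10, slack=3)
Line 3: ['south', 'up'] (min_width=8, slack=5)
Line 4: ['water'] (min_width=5, slack=8)
Line 5: ['electric'] (min_width=8, slack=5)
Line 6: ['triangle'] (min_width=8, slack=5)
Line 7: ['problem'] (min_width=7, slack=6)
Line 8: ['capture'] (min_width=7, slack=6)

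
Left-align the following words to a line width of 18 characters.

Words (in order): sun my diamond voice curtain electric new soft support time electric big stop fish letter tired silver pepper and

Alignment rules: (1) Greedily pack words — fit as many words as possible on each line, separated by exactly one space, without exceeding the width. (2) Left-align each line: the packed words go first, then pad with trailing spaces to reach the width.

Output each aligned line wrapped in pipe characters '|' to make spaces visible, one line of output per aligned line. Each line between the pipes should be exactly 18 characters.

Answer: |sun my diamond    |
|voice curtain     |
|electric new soft |
|support time      |
|electric big stop |
|fish letter tired |
|silver pepper and |

Derivation:
Line 1: ['sun', 'my', 'diamond'] (min_width=14, slack=4)
Line 2: ['voice', 'curtain'] (min_width=13, slack=5)
Line 3: ['electric', 'new', 'soft'] (min_width=17, slack=1)
Line 4: ['support', 'time'] (min_width=12, slack=6)
Line 5: ['electric', 'big', 'stop'] (min_width=17, slack=1)
Line 6: ['fish', 'letter', 'tired'] (min_width=17, slack=1)
Line 7: ['silver', 'pepper', 'and'] (min_width=17, slack=1)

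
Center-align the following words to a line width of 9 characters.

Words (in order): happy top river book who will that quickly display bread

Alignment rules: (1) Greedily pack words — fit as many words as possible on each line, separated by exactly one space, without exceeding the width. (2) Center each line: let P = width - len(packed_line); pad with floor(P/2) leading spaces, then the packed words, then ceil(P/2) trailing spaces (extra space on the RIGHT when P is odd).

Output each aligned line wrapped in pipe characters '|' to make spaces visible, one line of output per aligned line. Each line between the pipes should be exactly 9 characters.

Line 1: ['happy', 'top'] (min_width=9, slack=0)
Line 2: ['river'] (min_width=5, slack=4)
Line 3: ['book', 'who'] (min_width=8, slack=1)
Line 4: ['will', 'that'] (min_width=9, slack=0)
Line 5: ['quickly'] (min_width=7, slack=2)
Line 6: ['display'] (min_width=7, slack=2)
Line 7: ['bread'] (min_width=5, slack=4)

Answer: |happy top|
|  river  |
|book who |
|will that|
| quickly |
| display |
|  bread  |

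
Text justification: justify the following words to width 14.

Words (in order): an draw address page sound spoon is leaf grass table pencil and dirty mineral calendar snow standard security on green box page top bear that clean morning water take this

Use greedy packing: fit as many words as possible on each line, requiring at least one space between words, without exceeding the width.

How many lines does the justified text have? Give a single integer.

Line 1: ['an', 'draw'] (min_width=7, slack=7)
Line 2: ['address', 'page'] (min_width=12, slack=2)
Line 3: ['sound', 'spoon', 'is'] (min_width=14, slack=0)
Line 4: ['leaf', 'grass'] (min_width=10, slack=4)
Line 5: ['table', 'pencil'] (min_width=12, slack=2)
Line 6: ['and', 'dirty'] (min_width=9, slack=5)
Line 7: ['mineral'] (min_width=7, slack=7)
Line 8: ['calendar', 'snow'] (min_width=13, slack=1)
Line 9: ['standard'] (min_width=8, slack=6)
Line 10: ['security', 'on'] (min_width=11, slack=3)
Line 11: ['green', 'box', 'page'] (min_width=14, slack=0)
Line 12: ['top', 'bear', 'that'] (min_width=13, slack=1)
Line 13: ['clean', 'morning'] (min_width=13, slack=1)
Line 14: ['water', 'take'] (min_width=10, slack=4)
Line 15: ['this'] (min_width=4, slack=10)
Total lines: 15

Answer: 15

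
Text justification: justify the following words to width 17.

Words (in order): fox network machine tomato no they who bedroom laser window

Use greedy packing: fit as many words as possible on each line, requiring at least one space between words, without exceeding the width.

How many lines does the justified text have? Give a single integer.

Line 1: ['fox', 'network'] (min_width=11, slack=6)
Line 2: ['machine', 'tomato', 'no'] (min_width=17, slack=0)
Line 3: ['they', 'who', 'bedroom'] (min_width=16, slack=1)
Line 4: ['laser', 'window'] (min_width=12, slack=5)
Total lines: 4

Answer: 4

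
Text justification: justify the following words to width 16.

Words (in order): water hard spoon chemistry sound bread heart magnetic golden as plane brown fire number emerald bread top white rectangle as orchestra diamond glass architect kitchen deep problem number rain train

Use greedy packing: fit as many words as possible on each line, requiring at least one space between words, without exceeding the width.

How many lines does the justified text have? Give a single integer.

Answer: 15

Derivation:
Line 1: ['water', 'hard', 'spoon'] (min_width=16, slack=0)
Line 2: ['chemistry', 'sound'] (min_width=15, slack=1)
Line 3: ['bread', 'heart'] (min_width=11, slack=5)
Line 4: ['magnetic', 'golden'] (min_width=15, slack=1)
Line 5: ['as', 'plane', 'brown'] (min_width=14, slack=2)
Line 6: ['fire', 'number'] (min_width=11, slack=5)
Line 7: ['emerald', 'bread'] (min_width=13, slack=3)
Line 8: ['top', 'white'] (min_width=9, slack=7)
Line 9: ['rectangle', 'as'] (min_width=12, slack=4)
Line 10: ['orchestra'] (min_width=9, slack=7)
Line 11: ['diamond', 'glass'] (min_width=13, slack=3)
Line 12: ['architect'] (min_width=9, slack=7)
Line 13: ['kitchen', 'deep'] (min_width=12, slack=4)
Line 14: ['problem', 'number'] (min_width=14, slack=2)
Line 15: ['rain', 'train'] (min_width=10, slack=6)
Total lines: 15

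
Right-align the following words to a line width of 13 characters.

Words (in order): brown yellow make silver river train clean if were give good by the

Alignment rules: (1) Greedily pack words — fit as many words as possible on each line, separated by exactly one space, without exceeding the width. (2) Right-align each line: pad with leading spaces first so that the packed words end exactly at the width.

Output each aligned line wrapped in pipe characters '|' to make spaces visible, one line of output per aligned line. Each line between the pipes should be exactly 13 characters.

Line 1: ['brown', 'yellow'] (min_width=12, slack=1)
Line 2: ['make', 'silver'] (min_width=11, slack=2)
Line 3: ['river', 'train'] (min_width=11, slack=2)
Line 4: ['clean', 'if', 'were'] (min_width=13, slack=0)
Line 5: ['give', 'good', 'by'] (min_width=12, slack=1)
Line 6: ['the'] (min_width=3, slack=10)

Answer: | brown yellow|
|  make silver|
|  river train|
|clean if were|
| give good by|
|          the|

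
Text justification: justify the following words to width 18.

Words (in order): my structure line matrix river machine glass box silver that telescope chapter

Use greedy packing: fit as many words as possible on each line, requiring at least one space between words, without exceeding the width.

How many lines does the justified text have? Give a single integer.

Line 1: ['my', 'structure', 'line'] (min_width=17, slack=1)
Line 2: ['matrix', 'river'] (min_width=12, slack=6)
Line 3: ['machine', 'glass', 'box'] (min_width=17, slack=1)
Line 4: ['silver', 'that'] (min_width=11, slack=7)
Line 5: ['telescope', 'chapter'] (min_width=17, slack=1)
Total lines: 5

Answer: 5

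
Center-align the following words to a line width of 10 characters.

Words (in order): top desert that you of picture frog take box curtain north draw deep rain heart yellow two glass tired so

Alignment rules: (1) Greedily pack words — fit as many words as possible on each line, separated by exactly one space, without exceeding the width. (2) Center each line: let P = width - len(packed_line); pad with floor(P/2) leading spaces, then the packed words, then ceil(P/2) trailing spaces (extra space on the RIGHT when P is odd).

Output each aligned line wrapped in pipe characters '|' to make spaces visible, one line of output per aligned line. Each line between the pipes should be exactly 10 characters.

Answer: |top desert|
| that you |
|of picture|
|frog take |
|   box    |
| curtain  |
|north draw|
|deep rain |
|  heart   |
|yellow two|
|  glass   |
| tired so |

Derivation:
Line 1: ['top', 'desert'] (min_width=10, slack=0)
Line 2: ['that', 'you'] (min_width=8, slack=2)
Line 3: ['of', 'picture'] (min_width=10, slack=0)
Line 4: ['frog', 'take'] (min_width=9, slack=1)
Line 5: ['box'] (min_width=3, slack=7)
Line 6: ['curtain'] (min_width=7, slack=3)
Line 7: ['north', 'draw'] (min_width=10, slack=0)
Line 8: ['deep', 'rain'] (min_width=9, slack=1)
Line 9: ['heart'] (min_width=5, slack=5)
Line 10: ['yellow', 'two'] (min_width=10, slack=0)
Line 11: ['glass'] (min_width=5, slack=5)
Line 12: ['tired', 'so'] (min_width=8, slack=2)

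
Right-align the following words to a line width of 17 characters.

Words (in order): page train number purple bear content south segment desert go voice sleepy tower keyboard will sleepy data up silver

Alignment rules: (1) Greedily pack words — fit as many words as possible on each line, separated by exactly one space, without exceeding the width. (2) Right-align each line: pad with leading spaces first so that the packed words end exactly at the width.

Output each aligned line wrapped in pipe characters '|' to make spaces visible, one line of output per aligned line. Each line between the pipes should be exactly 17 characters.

Line 1: ['page', 'train', 'number'] (min_width=17, slack=0)
Line 2: ['purple', 'bear'] (min_width=11, slack=6)
Line 3: ['content', 'south'] (min_width=13, slack=4)
Line 4: ['segment', 'desert', 'go'] (min_width=17, slack=0)
Line 5: ['voice', 'sleepy'] (min_width=12, slack=5)
Line 6: ['tower', 'keyboard'] (min_width=14, slack=3)
Line 7: ['will', 'sleepy', 'data'] (min_width=16, slack=1)
Line 8: ['up', 'silver'] (min_width=9, slack=8)

Answer: |page train number|
|      purple bear|
|    content south|
|segment desert go|
|     voice sleepy|
|   tower keyboard|
| will sleepy data|
|        up silver|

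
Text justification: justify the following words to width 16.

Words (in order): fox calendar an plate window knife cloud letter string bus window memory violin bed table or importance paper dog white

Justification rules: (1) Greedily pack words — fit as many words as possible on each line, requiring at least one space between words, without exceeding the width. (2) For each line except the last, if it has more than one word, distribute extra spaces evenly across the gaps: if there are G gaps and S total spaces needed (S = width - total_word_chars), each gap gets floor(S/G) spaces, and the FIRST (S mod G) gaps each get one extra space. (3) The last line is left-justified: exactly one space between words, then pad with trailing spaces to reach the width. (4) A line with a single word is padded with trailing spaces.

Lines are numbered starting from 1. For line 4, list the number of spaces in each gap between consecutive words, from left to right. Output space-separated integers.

Answer: 4

Derivation:
Line 1: ['fox', 'calendar', 'an'] (min_width=15, slack=1)
Line 2: ['plate', 'window'] (min_width=12, slack=4)
Line 3: ['knife', 'cloud'] (min_width=11, slack=5)
Line 4: ['letter', 'string'] (min_width=13, slack=3)
Line 5: ['bus', 'window'] (min_width=10, slack=6)
Line 6: ['memory', 'violin'] (min_width=13, slack=3)
Line 7: ['bed', 'table', 'or'] (min_width=12, slack=4)
Line 8: ['importance', 'paper'] (min_width=16, slack=0)
Line 9: ['dog', 'white'] (min_width=9, slack=7)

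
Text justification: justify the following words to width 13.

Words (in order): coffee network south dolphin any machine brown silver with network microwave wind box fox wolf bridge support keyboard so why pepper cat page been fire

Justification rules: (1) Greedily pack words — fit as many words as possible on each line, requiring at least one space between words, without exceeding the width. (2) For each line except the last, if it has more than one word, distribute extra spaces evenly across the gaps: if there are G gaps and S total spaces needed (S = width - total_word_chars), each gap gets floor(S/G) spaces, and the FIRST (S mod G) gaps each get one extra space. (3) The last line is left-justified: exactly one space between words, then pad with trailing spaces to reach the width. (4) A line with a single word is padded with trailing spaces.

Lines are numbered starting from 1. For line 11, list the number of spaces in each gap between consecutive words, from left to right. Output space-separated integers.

Answer: 3

Derivation:
Line 1: ['coffee'] (min_width=6, slack=7)
Line 2: ['network', 'south'] (min_width=13, slack=0)
Line 3: ['dolphin', 'any'] (min_width=11, slack=2)
Line 4: ['machine', 'brown'] (min_width=13, slack=0)
Line 5: ['silver', 'with'] (min_width=11, slack=2)
Line 6: ['network'] (min_width=7, slack=6)
Line 7: ['microwave'] (min_width=9, slack=4)
Line 8: ['wind', 'box', 'fox'] (min_width=12, slack=1)
Line 9: ['wolf', 'bridge'] (min_width=11, slack=2)
Line 10: ['support'] (min_width=7, slack=6)
Line 11: ['keyboard', 'so'] (min_width=11, slack=2)
Line 12: ['why', 'pepper'] (min_width=10, slack=3)
Line 13: ['cat', 'page', 'been'] (min_width=13, slack=0)
Line 14: ['fire'] (min_width=4, slack=9)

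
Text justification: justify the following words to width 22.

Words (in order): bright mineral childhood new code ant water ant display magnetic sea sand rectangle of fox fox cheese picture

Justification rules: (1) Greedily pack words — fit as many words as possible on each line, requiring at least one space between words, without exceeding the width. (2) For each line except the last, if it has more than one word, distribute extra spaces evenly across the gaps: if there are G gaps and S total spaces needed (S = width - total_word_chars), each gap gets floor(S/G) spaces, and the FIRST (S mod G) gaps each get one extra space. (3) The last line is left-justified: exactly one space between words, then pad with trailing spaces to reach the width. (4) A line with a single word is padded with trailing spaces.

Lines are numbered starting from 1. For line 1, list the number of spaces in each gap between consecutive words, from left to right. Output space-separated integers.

Line 1: ['bright', 'mineral'] (min_width=14, slack=8)
Line 2: ['childhood', 'new', 'code', 'ant'] (min_width=22, slack=0)
Line 3: ['water', 'ant', 'display'] (min_width=17, slack=5)
Line 4: ['magnetic', 'sea', 'sand'] (min_width=17, slack=5)
Line 5: ['rectangle', 'of', 'fox', 'fox'] (min_width=20, slack=2)
Line 6: ['cheese', 'picture'] (min_width=14, slack=8)

Answer: 9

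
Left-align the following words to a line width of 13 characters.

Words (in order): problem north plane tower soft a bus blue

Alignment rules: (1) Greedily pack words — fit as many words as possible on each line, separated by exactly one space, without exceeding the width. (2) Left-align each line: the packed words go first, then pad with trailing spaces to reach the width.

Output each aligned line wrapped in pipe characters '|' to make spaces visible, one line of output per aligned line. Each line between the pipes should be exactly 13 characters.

Line 1: ['problem', 'north'] (min_width=13, slack=0)
Line 2: ['plane', 'tower'] (min_width=11, slack=2)
Line 3: ['soft', 'a', 'bus'] (min_width=10, slack=3)
Line 4: ['blue'] (min_width=4, slack=9)

Answer: |problem north|
|plane tower  |
|soft a bus   |
|blue         |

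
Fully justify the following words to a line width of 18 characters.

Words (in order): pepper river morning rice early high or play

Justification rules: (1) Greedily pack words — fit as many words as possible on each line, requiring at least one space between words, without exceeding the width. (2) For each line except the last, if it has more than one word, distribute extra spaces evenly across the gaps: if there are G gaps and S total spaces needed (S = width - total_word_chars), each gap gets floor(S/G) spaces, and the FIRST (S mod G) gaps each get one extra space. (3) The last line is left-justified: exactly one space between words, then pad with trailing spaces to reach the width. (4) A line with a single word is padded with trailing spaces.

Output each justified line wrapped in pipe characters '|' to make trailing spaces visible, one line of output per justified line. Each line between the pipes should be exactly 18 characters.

Line 1: ['pepper', 'river'] (min_width=12, slack=6)
Line 2: ['morning', 'rice', 'early'] (min_width=18, slack=0)
Line 3: ['high', 'or', 'play'] (min_width=12, slack=6)

Answer: |pepper       river|
|morning rice early|
|high or play      |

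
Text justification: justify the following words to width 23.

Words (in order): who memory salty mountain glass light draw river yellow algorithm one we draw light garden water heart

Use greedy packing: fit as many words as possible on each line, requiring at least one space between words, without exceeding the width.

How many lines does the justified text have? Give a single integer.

Line 1: ['who', 'memory', 'salty'] (min_width=16, slack=7)
Line 2: ['mountain', 'glass', 'light'] (min_width=20, slack=3)
Line 3: ['draw', 'river', 'yellow'] (min_width=17, slack=6)
Line 4: ['algorithm', 'one', 'we', 'draw'] (min_width=21, slack=2)
Line 5: ['light', 'garden', 'water'] (min_width=18, slack=5)
Line 6: ['heart'] (min_width=5, slack=18)
Total lines: 6

Answer: 6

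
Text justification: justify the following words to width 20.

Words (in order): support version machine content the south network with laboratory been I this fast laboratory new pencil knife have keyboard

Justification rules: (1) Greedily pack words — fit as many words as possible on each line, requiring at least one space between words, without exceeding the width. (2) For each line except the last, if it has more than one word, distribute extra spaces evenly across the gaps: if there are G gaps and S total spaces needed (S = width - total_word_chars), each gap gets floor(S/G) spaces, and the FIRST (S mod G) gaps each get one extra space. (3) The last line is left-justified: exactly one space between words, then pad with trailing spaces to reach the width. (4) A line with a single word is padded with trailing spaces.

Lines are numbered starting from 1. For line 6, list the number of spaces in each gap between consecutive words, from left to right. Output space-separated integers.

Answer: 3 3

Derivation:
Line 1: ['support', 'version'] (min_width=15, slack=5)
Line 2: ['machine', 'content', 'the'] (min_width=19, slack=1)
Line 3: ['south', 'network', 'with'] (min_width=18, slack=2)
Line 4: ['laboratory', 'been', 'I'] (min_width=17, slack=3)
Line 5: ['this', 'fast', 'laboratory'] (min_width=20, slack=0)
Line 6: ['new', 'pencil', 'knife'] (min_width=16, slack=4)
Line 7: ['have', 'keyboard'] (min_width=13, slack=7)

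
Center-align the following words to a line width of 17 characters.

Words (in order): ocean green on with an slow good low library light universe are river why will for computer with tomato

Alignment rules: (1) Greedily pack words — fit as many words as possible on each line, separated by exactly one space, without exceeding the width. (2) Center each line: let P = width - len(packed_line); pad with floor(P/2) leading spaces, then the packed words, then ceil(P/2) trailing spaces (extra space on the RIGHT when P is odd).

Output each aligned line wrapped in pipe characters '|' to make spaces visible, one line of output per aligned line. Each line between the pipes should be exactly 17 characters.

Answer: | ocean green on  |
|with an slow good|
|low library light|
|  universe are   |
| river why will  |
|for computer with|
|     tomato      |

Derivation:
Line 1: ['ocean', 'green', 'on'] (min_width=14, slack=3)
Line 2: ['with', 'an', 'slow', 'good'] (min_width=17, slack=0)
Line 3: ['low', 'library', 'light'] (min_width=17, slack=0)
Line 4: ['universe', 'are'] (min_width=12, slack=5)
Line 5: ['river', 'why', 'will'] (min_width=14, slack=3)
Line 6: ['for', 'computer', 'with'] (min_width=17, slack=0)
Line 7: ['tomato'] (min_width=6, slack=11)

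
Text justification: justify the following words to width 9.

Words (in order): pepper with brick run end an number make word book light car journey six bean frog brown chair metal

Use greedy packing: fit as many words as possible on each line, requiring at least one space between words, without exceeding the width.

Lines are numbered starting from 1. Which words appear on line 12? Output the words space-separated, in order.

Answer: brown

Derivation:
Line 1: ['pepper'] (min_width=6, slack=3)
Line 2: ['with'] (min_width=4, slack=5)
Line 3: ['brick', 'run'] (min_width=9, slack=0)
Line 4: ['end', 'an'] (min_width=6, slack=3)
Line 5: ['number'] (min_width=6, slack=3)
Line 6: ['make', 'word'] (min_width=9, slack=0)
Line 7: ['book'] (min_width=4, slack=5)
Line 8: ['light', 'car'] (min_width=9, slack=0)
Line 9: ['journey'] (min_width=7, slack=2)
Line 10: ['six', 'bean'] (min_width=8, slack=1)
Line 11: ['frog'] (min_width=4, slack=5)
Line 12: ['brown'] (min_width=5, slack=4)
Line 13: ['chair'] (min_width=5, slack=4)
Line 14: ['metal'] (min_width=5, slack=4)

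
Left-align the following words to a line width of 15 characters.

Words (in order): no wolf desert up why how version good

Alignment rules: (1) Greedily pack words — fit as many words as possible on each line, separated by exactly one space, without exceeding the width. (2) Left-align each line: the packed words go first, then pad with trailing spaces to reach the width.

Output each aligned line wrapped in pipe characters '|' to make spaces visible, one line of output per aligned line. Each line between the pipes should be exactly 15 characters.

Line 1: ['no', 'wolf', 'desert'] (min_width=14, slack=1)
Line 2: ['up', 'why', 'how'] (min_width=10, slack=5)
Line 3: ['version', 'good'] (min_width=12, slack=3)

Answer: |no wolf desert |
|up why how     |
|version good   |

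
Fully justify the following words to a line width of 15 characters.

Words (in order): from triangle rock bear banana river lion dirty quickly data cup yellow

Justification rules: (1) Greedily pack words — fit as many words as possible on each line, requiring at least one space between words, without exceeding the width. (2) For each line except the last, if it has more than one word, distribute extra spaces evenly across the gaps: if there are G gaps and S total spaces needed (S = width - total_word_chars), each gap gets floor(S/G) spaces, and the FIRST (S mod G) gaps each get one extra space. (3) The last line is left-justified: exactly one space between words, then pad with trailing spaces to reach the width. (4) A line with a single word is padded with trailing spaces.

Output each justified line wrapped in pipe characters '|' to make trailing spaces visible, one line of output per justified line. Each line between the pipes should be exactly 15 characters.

Answer: |from   triangle|
|rock       bear|
|banana    river|
|lion      dirty|
|quickly    data|
|cup yellow     |

Derivation:
Line 1: ['from', 'triangle'] (min_width=13, slack=2)
Line 2: ['rock', 'bear'] (min_width=9, slack=6)
Line 3: ['banana', 'river'] (min_width=12, slack=3)
Line 4: ['lion', 'dirty'] (min_width=10, slack=5)
Line 5: ['quickly', 'data'] (min_width=12, slack=3)
Line 6: ['cup', 'yellow'] (min_width=10, slack=5)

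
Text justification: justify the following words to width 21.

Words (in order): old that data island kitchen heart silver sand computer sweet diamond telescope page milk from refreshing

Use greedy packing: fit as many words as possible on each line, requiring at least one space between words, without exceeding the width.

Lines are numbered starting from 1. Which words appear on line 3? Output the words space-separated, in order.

Line 1: ['old', 'that', 'data', 'island'] (min_width=20, slack=1)
Line 2: ['kitchen', 'heart', 'silver'] (min_width=20, slack=1)
Line 3: ['sand', 'computer', 'sweet'] (min_width=19, slack=2)
Line 4: ['diamond', 'telescope'] (min_width=17, slack=4)
Line 5: ['page', 'milk', 'from'] (min_width=14, slack=7)
Line 6: ['refreshing'] (min_width=10, slack=11)

Answer: sand computer sweet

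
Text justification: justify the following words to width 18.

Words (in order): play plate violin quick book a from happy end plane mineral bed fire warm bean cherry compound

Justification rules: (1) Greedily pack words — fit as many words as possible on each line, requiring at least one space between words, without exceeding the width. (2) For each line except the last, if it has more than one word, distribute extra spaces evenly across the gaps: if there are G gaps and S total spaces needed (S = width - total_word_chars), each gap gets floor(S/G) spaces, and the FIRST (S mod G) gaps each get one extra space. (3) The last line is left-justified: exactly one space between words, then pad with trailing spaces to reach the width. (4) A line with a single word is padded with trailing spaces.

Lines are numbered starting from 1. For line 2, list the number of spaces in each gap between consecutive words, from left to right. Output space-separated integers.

Line 1: ['play', 'plate', 'violin'] (min_width=17, slack=1)
Line 2: ['quick', 'book', 'a', 'from'] (min_width=17, slack=1)
Line 3: ['happy', 'end', 'plane'] (min_width=15, slack=3)
Line 4: ['mineral', 'bed', 'fire'] (min_width=16, slack=2)
Line 5: ['warm', 'bean', 'cherry'] (min_width=16, slack=2)
Line 6: ['compound'] (min_width=8, slack=10)

Answer: 2 1 1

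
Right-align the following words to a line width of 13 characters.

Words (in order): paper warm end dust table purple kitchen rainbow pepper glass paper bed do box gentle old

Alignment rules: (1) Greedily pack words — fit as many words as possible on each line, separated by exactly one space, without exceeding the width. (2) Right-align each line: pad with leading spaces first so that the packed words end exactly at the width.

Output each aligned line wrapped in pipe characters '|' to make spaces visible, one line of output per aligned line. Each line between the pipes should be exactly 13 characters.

Line 1: ['paper', 'warm'] (min_width=10, slack=3)
Line 2: ['end', 'dust'] (min_width=8, slack=5)
Line 3: ['table', 'purple'] (min_width=12, slack=1)
Line 4: ['kitchen'] (min_width=7, slack=6)
Line 5: ['rainbow'] (min_width=7, slack=6)
Line 6: ['pepper', 'glass'] (min_width=12, slack=1)
Line 7: ['paper', 'bed', 'do'] (min_width=12, slack=1)
Line 8: ['box', 'gentle'] (min_width=10, slack=3)
Line 9: ['old'] (min_width=3, slack=10)

Answer: |   paper warm|
|     end dust|
| table purple|
|      kitchen|
|      rainbow|
| pepper glass|
| paper bed do|
|   box gentle|
|          old|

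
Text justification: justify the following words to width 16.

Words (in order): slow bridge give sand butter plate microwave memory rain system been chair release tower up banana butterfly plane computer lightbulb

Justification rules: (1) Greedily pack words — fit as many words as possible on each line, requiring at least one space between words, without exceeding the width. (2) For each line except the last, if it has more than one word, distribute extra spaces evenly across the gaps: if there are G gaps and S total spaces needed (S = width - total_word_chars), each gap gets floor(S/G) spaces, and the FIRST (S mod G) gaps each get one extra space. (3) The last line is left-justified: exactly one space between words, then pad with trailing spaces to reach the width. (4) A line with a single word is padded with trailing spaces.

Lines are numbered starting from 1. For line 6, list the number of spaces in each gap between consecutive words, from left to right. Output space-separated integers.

Line 1: ['slow', 'bridge', 'give'] (min_width=16, slack=0)
Line 2: ['sand', 'butter'] (min_width=11, slack=5)
Line 3: ['plate', 'microwave'] (min_width=15, slack=1)
Line 4: ['memory', 'rain'] (min_width=11, slack=5)
Line 5: ['system', 'been'] (min_width=11, slack=5)
Line 6: ['chair', 'release'] (min_width=13, slack=3)
Line 7: ['tower', 'up', 'banana'] (min_width=15, slack=1)
Line 8: ['butterfly', 'plane'] (min_width=15, slack=1)
Line 9: ['computer'] (min_width=8, slack=8)
Line 10: ['lightbulb'] (min_width=9, slack=7)

Answer: 4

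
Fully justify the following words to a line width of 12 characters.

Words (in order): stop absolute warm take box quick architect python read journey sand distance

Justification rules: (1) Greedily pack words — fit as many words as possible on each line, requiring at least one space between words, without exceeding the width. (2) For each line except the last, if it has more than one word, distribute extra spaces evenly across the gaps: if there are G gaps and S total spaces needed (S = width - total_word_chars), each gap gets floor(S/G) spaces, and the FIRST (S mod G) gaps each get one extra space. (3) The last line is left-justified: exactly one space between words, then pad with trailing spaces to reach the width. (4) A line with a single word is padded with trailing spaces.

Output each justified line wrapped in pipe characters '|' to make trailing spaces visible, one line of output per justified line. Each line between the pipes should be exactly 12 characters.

Answer: |stop        |
|absolute    |
|warm    take|
|box    quick|
|architect   |
|python  read|
|journey sand|
|distance    |

Derivation:
Line 1: ['stop'] (min_width=4, slack=8)
Line 2: ['absolute'] (min_width=8, slack=4)
Line 3: ['warm', 'take'] (min_width=9, slack=3)
Line 4: ['box', 'quick'] (min_width=9, slack=3)
Line 5: ['architect'] (min_width=9, slack=3)
Line 6: ['python', 'read'] (min_width=11, slack=1)
Line 7: ['journey', 'sand'] (min_width=12, slack=0)
Line 8: ['distance'] (min_width=8, slack=4)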